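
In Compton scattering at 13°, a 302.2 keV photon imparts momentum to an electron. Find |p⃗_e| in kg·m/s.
3.6372e-23 kg·m/s

The electron is initially at rest, so by conservation of momentum:
p⃗_e = p⃗₀ − p⃗'  (incident photon momentum minus scattered photon momentum)

Photon momentum magnitudes (p = h/λ = E/c):
λ₀ = hc/E₀ = 4.1027 pm → p₀ = h/λ₀ = 1.6150e-22 kg·m/s
Δλ = λ_C(1 − cos 13°) = 0.0622 pm
λ' = 4.1649 pm → p' = h/λ' = 1.5909e-22 kg·m/s

The scattered photon makes angle θ = 13° with the incident direction, so by the law of cosines:
|p⃗_e|² = p₀² + p'² − 2p₀p'cos θ
|p⃗_e|² = (1.6150e-22)² + (1.5909e-22)² − 2·1.6150e-22·1.5909e-22·cos(13°)
|p⃗_e| = 3.6372e-23 kg·m/s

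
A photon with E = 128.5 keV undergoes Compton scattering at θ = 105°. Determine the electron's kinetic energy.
30.8966 keV

By energy conservation: K_e = E_initial - E_final

First find the scattered photon energy:
Initial wavelength: λ = hc/E = 9.6486 pm
Compton shift: Δλ = λ_C(1 - cos(105°)) = 3.0543 pm
Final wavelength: λ' = 9.6486 + 3.0543 = 12.7029 pm
Final photon energy: E' = hc/λ' = 97.6034 keV

Electron kinetic energy:
K_e = E - E' = 128.5000 - 97.6034 = 30.8966 keV

(Intermediate values are shown rounded; full precision is carried through to the final answer.)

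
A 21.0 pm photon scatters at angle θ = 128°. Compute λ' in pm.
24.9201 pm

Using the Compton scattering formula:
λ' = λ + Δλ = λ + λ_C(1 - cos θ)

Given:
- Initial wavelength λ = 21.0 pm
- Scattering angle θ = 128°
- Compton wavelength λ_C ≈ 2.4263 pm

Calculate the shift:
Δλ = 2.4263 × (1 - cos(128°))
Δλ = 2.4263 × 1.6157
Δλ = 3.9201 pm

Final wavelength:
λ' = 21.0 + 3.9201 = 24.9201 pm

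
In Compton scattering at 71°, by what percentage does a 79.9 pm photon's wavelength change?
2.0480%

Calculate the Compton shift:
Δλ = λ_C(1 - cos(71°))
Δλ = 2.4263 × (1 - cos(71°))
Δλ = 2.4263 × 0.6744
Δλ = 1.6364 pm

Percentage change:
(Δλ/λ₀) × 100 = (1.6364/79.9) × 100
= 2.0480%

(Intermediate values are shown rounded; full precision is carried through to the final answer.)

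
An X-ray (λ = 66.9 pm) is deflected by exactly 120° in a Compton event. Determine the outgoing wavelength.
70.5395 pm

Using the Compton formula: λ' = λ + λ_C(1 − cos θ)

For θ = 120°, cos θ = -1/2 (exact) = -0.5000, so:
1 − cos 120° = 1 − (-1/2) = 1.5000

Δλ = λ_C × 1.5000 = 2.4263 × 1.5000 = 3.6395 pm

λ' = 66.9 + 3.6395 = 70.5395 pm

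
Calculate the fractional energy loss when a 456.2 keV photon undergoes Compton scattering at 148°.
0.6226 (or 62.26%)

Calculate initial and final photon energies:

Initial: E₀ = 456.2 keV → λ₀ = 2.7178 pm
Compton shift: Δλ = 4.4839 pm
Final wavelength: λ' = 7.2017 pm
Final energy: E' = 172.1597 keV

Fractional energy loss:
(E₀ - E')/E₀ = (456.2000 - 172.1597)/456.2000
= 284.0403/456.2000
= 0.6226
= 62.26%

(Intermediate values are shown rounded; full precision is carried through to the final answer.)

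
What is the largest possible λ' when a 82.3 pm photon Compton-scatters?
87.1526 pm (at θ = 180°)

The Compton shift is Δλ = λ_C(1 − cos θ).

Since cos θ ranges from −1 to 1, the factor (1 − cos θ) ranges from 0 to 2; the maximum shift occurs at θ = 180° (backscattering):
Δλ_max = 2λ_C = 2 × 2.4263 pm = 4.8526 pm

Maximum scattered wavelength:
λ'_max = λ₀ + Δλ_max = 82.3 + 4.8526 = 87.1526 pm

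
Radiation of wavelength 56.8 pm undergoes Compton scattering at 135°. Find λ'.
60.9420 pm

Using the Compton formula: λ' = λ + λ_C(1 − cos θ)

For θ = 135°, cos θ = -√2/2 (exact) ≈ -0.7071, so:
1 − cos 135° = 1 − (-√2/2) ≈ 1.7071

Δλ = λ_C × 1.7071 = 2.4263 × 1.7071 = 4.1420 pm

λ' = 56.8 + 4.1420 = 60.9420 pm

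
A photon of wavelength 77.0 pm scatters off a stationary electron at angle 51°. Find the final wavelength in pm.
77.8994 pm

Using the Compton scattering formula:
λ' = λ + Δλ = λ + λ_C(1 - cos θ)

Given:
- Initial wavelength λ = 77.0 pm
- Scattering angle θ = 51°
- Compton wavelength λ_C ≈ 2.4263 pm

Calculate the shift:
Δλ = 2.4263 × (1 - cos(51°))
Δλ = 2.4263 × 0.3707
Δλ = 0.8994 pm

Final wavelength:
λ' = 77.0 + 0.8994 = 77.8994 pm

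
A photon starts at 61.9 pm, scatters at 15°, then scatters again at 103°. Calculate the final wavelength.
64.9548 pm

Apply Compton shift twice:

First scattering at θ₁ = 15°:
Δλ₁ = λ_C(1 - cos(15°))
Δλ₁ = 2.4263 × 0.0341
Δλ₁ = 0.0827 pm

After first scattering:
λ₁ = 61.9 + 0.0827 = 61.9827 pm

Second scattering at θ₂ = 103°:
Δλ₂ = λ_C(1 - cos(103°))
Δλ₂ = 2.4263 × 1.2250
Δλ₂ = 2.9721 pm

Final wavelength:
λ₂ = 61.9827 + 2.9721 = 64.9548 pm

Total shift: Δλ_total = 0.0827 + 2.9721 = 3.0548 pm

(Intermediate values are shown rounded; full precision is carried through to the final answer.)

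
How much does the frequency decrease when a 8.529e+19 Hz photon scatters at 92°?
3.554e+19 Hz (decrease)

Convert frequency to wavelength (c = 299792458 m/s):
λ₀ = c/f₀ = 299792458/8.529e+19 = 3.5149778e-12 m = 3.5150 pm

Calculate Compton shift:
Δλ = λ_C(1 - cos(92°)) = 2.5110 pm

Final wavelength:
λ' = λ₀ + Δλ = 3.5150 + 2.5110 = 6.0260 pm

Final frequency:
f' = c/λ' = 299792458/6.0259651e-12 = 4.9750116e+19 Hz

Frequency shift (decrease):
Δf = f₀ - f' = 8.529e+19 - 4.9750116e+19 = 3.554e+19 Hz

(Intermediate values are shown rounded; full precision is carried through to the final answer.)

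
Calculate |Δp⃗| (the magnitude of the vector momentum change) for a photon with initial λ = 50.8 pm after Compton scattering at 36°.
8.0256e-24 kg·m/s

Photon momentum magnitude is p = h/λ.

Initial momentum:
p₀ = h/λ = 6.6261e-34/5.0800e-11 = 1.3043e-23 kg·m/s

After scattering:
λ' = λ + Δλ = 50.8 + 0.4634 = 51.2634 pm
p' = h/λ' = 6.6261e-34/5.1263e-11 = 1.2926e-23 kg·m/s

Momentum is a vector; the scattered photon's direction makes angle θ = 36° with the incident direction. The magnitude of the vector change Δp⃗ = p⃗₀ − p⃗' is found from the law of cosines:
|Δp⃗|² = p₀² + p'² − 2p₀p'cos θ
|Δp⃗|² = (1.3043e-23)² + (1.2926e-23)² − 2·1.3043e-23·1.2926e-23·cos(36°)
|Δp⃗| = 8.0256e-24 kg·m/s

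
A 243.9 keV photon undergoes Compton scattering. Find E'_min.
124.7825 keV (at θ = 180°)

The scattered photon has minimum energy when its wavelength is maximum, i.e., when the Compton shift Δλ = λ_C(1 − cos θ) is maximum. This occurs at θ = 180° (backscattering), giving Δλ_max = 2λ_C = 4.8526 pm.

Initial wavelength: λ₀ = hc/E₀ = 5.0834 pm
Maximum final wavelength: λ'_max = λ₀ + 2λ_C = 5.0834 + 4.8526 = 9.9360 pm
Minimum final energy: E'_min = hc/λ'_max = 124.7825 keV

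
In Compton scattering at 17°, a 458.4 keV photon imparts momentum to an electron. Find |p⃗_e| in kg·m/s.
7.1641e-23 kg·m/s

The electron is initially at rest, so by conservation of momentum:
p⃗_e = p⃗₀ − p⃗'  (incident photon momentum minus scattered photon momentum)

Photon momentum magnitudes (p = h/λ = E/c):
λ₀ = hc/E₀ = 2.7047 pm → p₀ = h/λ₀ = 2.4498e-22 kg·m/s
Δλ = λ_C(1 − cos 17°) = 0.1060 pm
λ' = 2.8107 pm → p' = h/λ' = 2.3574e-22 kg·m/s

The scattered photon makes angle θ = 17° with the incident direction, so by the law of cosines:
|p⃗_e|² = p₀² + p'² − 2p₀p'cos θ
|p⃗_e|² = (2.4498e-22)² + (2.3574e-22)² − 2·2.4498e-22·2.3574e-22·cos(17°)
|p⃗_e| = 7.1641e-23 kg·m/s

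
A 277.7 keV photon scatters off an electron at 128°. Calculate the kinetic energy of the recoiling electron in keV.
129.8318 keV

By energy conservation: K_e = E_initial - E_final

First find the scattered photon energy:
Initial wavelength: λ = hc/E = 4.4647 pm
Compton shift: Δλ = λ_C(1 - cos(128°)) = 3.9201 pm
Final wavelength: λ' = 4.4647 + 3.9201 = 8.3848 pm
Final photon energy: E' = hc/λ' = 147.8682 keV

Electron kinetic energy:
K_e = E - E' = 277.7000 - 147.8682 = 129.8318 keV

(Intermediate values are shown rounded; full precision is carried through to the final answer.)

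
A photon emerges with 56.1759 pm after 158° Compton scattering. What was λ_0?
51.5000 pm

From λ' = λ + Δλ, we have λ = λ' - Δλ

First calculate the Compton shift:
Δλ = λ_C(1 - cos θ)
Δλ = 2.4263 × (1 - cos(158°))
Δλ = 2.4263 × 1.9272
Δλ = 4.6759 pm

Initial wavelength:
λ = λ' - Δλ
λ = 56.1759 - 4.6759
λ = 51.5000 pm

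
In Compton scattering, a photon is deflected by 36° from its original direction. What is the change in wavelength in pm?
0.4634 pm

Using the Compton scattering formula:
Δλ = λ_C(1 - cos θ)

where λ_C = h/(m_e·c) ≈ 2.4263 pm is the Compton wavelength of an electron.

For θ = 36°:
cos(36°) = 0.8090
1 - cos(36°) = 0.1910

Δλ = 2.4263 × 0.1910
Δλ = 0.4634 pm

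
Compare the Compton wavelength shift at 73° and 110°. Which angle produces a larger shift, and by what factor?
110° produces the larger shift by a factor of 1.897

Calculate both shifts using Δλ = λ_C(1 - cos θ):

For θ₁ = 73°:
Δλ₁ = 2.4263 × (1 - cos(73°))
Δλ₁ = 2.4263 × 0.7076
Δλ₁ = 1.7169 pm

For θ₂ = 110°:
Δλ₂ = 2.4263 × (1 - cos(110°))
Δλ₂ = 2.4263 × 1.3420
Δλ₂ = 3.2562 pm

The 110° angle produces the larger shift.
Ratio: 3.2562/1.7169 = 1.897

(Intermediate values are shown rounded; full precision is carried through to the final answer.)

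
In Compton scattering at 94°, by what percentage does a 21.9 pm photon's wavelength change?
11.8519%

Calculate the Compton shift:
Δλ = λ_C(1 - cos(94°))
Δλ = 2.4263 × (1 - cos(94°))
Δλ = 2.4263 × 1.0698
Δλ = 2.5956 pm

Percentage change:
(Δλ/λ₀) × 100 = (2.5956/21.9) × 100
= 11.8519%

(Intermediate values are shown rounded; full precision is carried through to the final answer.)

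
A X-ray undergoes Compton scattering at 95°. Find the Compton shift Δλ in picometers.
2.6378 pm

Using the Compton scattering formula:
Δλ = λ_C(1 - cos θ)

where λ_C = h/(m_e·c) ≈ 2.4263 pm is the Compton wavelength of an electron.

For θ = 95°:
cos(95°) = -0.0872
1 - cos(95°) = 1.0872

Δλ = 2.4263 × 1.0872
Δλ = 2.6378 pm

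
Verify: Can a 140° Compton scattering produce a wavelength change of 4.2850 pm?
Yes, consistent

Calculate the expected shift for θ = 140°:

Δλ_expected = λ_C(1 - cos(140°))
Δλ_expected = 2.4263 × (1 - cos(140°))
Δλ_expected = 2.4263 × 1.7660
Δλ_expected = 4.2850 pm

Given shift: 4.2850 pm
Expected shift: 4.2850 pm
Difference: 0.0000 pm

The values match. This is consistent with Compton scattering at the stated angle.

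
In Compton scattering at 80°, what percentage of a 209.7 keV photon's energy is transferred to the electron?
0.2532 (or 25.32%)

Calculate initial and final photon energies:

Initial: E₀ = 209.7 keV → λ₀ = 5.9125 pm
Compton shift: Δλ = 2.0050 pm
Final wavelength: λ' = 7.9174 pm
Final energy: E' = 156.5963 keV

Fractional energy loss:
(E₀ - E')/E₀ = (209.7000 - 156.5963)/209.7000
= 53.1037/209.7000
= 0.2532
= 25.32%

(Intermediate values are shown rounded; full precision is carried through to the final answer.)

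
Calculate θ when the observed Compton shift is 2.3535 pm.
88.28°

From the Compton formula Δλ = λ_C(1 - cos θ), we can solve for θ:

cos θ = 1 - Δλ/λ_C

Given:
- Δλ = 2.3535 pm
- λ_C = h/(m_e·c) ≈ 2.42631024 pm

cos θ = 1 - 2.3535/2.42631024
cos θ = 1 - 0.969991
cos θ = 0.030009

θ = arccos(0.030009)
θ = 88.28°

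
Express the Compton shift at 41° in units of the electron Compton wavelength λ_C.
0.2453 λ_C

The Compton shift formula is:
Δλ = λ_C(1 - cos θ)

Dividing both sides by λ_C:
Δλ/λ_C = 1 - cos θ

For θ = 41°:
Δλ/λ_C = 1 - cos(41°)
Δλ/λ_C = 1 - 0.7547
Δλ/λ_C = 0.2453

This means the shift is 0.2453 × λ_C = 0.5952 pm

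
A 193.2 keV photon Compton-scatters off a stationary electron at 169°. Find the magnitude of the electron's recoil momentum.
1.6159e-22 kg·m/s

The electron is initially at rest, so by conservation of momentum:
p⃗_e = p⃗₀ − p⃗'  (incident photon momentum minus scattered photon momentum)

Photon momentum magnitudes (p = h/λ = E/c):
λ₀ = hc/E₀ = 6.4174 pm → p₀ = h/λ₀ = 1.0325e-22 kg·m/s
Δλ = λ_C(1 − cos 169°) = 4.8080 pm
λ' = 11.2254 pm → p' = h/λ' = 5.9027e-23 kg·m/s

The scattered photon makes angle θ = 169° with the incident direction, so by the law of cosines:
|p⃗_e|² = p₀² + p'² − 2p₀p'cos θ
|p⃗_e|² = (1.0325e-22)² + (5.9027e-23)² − 2·1.0325e-22·5.9027e-23·cos(169°)
|p⃗_e| = 1.6159e-22 kg·m/s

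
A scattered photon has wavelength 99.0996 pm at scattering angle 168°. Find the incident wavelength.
94.3000 pm

From λ' = λ + Δλ, we have λ = λ' - Δλ

First calculate the Compton shift:
Δλ = λ_C(1 - cos θ)
Δλ = 2.4263 × (1 - cos(168°))
Δλ = 2.4263 × 1.9781
Δλ = 4.7996 pm

Initial wavelength:
λ = λ' - Δλ
λ = 99.0996 - 4.7996
λ = 94.3000 pm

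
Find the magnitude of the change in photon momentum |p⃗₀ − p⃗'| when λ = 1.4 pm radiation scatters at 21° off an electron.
1.7050e-22 kg·m/s

Photon momentum magnitude is p = h/λ.

Initial momentum:
p₀ = h/λ = 6.6261e-34/1.4000e-12 = 4.7329e-22 kg·m/s

After scattering:
λ' = λ + Δλ = 1.4 + 0.1612 = 1.5612 pm
p' = h/λ' = 6.6261e-34/1.5612e-12 = 4.2443e-22 kg·m/s

Momentum is a vector; the scattered photon's direction makes angle θ = 21° with the incident direction. The magnitude of the vector change Δp⃗ = p⃗₀ − p⃗' is found from the law of cosines:
|Δp⃗|² = p₀² + p'² − 2p₀p'cos θ
|Δp⃗|² = (4.7329e-22)² + (4.2443e-22)² − 2·4.7329e-22·4.2443e-22·cos(21°)
|Δp⃗| = 1.7050e-22 kg·m/s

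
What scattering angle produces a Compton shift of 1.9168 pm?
77.88°

From the Compton formula Δλ = λ_C(1 - cos θ), we can solve for θ:

cos θ = 1 - Δλ/λ_C

Given:
- Δλ = 1.9168 pm
- λ_C = h/(m_e·c) ≈ 2.42631024 pm

cos θ = 1 - 1.9168/2.42631024
cos θ = 1 - 0.790006
cos θ = 0.209994

θ = arccos(0.209994)
θ = 77.88°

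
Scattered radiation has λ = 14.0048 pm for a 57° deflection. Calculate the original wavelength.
12.9000 pm

From λ' = λ + Δλ, we have λ = λ' - Δλ

First calculate the Compton shift:
Δλ = λ_C(1 - cos θ)
Δλ = 2.4263 × (1 - cos(57°))
Δλ = 2.4263 × 0.4554
Δλ = 1.1048 pm

Initial wavelength:
λ = λ' - Δλ
λ = 14.0048 - 1.1048
λ = 12.9000 pm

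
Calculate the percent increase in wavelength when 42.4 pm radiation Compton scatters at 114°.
8.0500%

Calculate the Compton shift:
Δλ = λ_C(1 - cos(114°))
Δλ = 2.4263 × (1 - cos(114°))
Δλ = 2.4263 × 1.4067
Δλ = 3.4132 pm

Percentage change:
(Δλ/λ₀) × 100 = (3.4132/42.4) × 100
= 8.0500%

(Intermediate values are shown rounded; full precision is carried through to the final answer.)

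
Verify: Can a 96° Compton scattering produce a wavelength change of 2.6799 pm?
Yes, consistent

Calculate the expected shift for θ = 96°:

Δλ_expected = λ_C(1 - cos(96°))
Δλ_expected = 2.4263 × (1 - cos(96°))
Δλ_expected = 2.4263 × 1.1045
Δλ_expected = 2.6799 pm

Given shift: 2.6799 pm
Expected shift: 2.6799 pm
Difference: 0.0000 pm

The values match. This is consistent with Compton scattering at the stated angle.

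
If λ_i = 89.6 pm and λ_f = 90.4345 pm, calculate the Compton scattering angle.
49.00°

First find the wavelength shift:
Δλ = λ' - λ = 90.4345 - 89.6 = 0.8345 pm

Using Δλ = λ_C(1 - cos θ), with λ_C = h/(m_e·c) ≈ 2.42631024 pm:
cos θ = 1 - Δλ/λ_C
cos θ = 1 - 0.8345/2.42631024
cos θ = 0.656062

θ = arccos(0.656062)
θ = 49.00°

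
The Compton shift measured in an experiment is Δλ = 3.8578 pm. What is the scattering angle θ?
126.16°

From the Compton formula Δλ = λ_C(1 - cos θ), we can solve for θ:

cos θ = 1 - Δλ/λ_C

Given:
- Δλ = 3.8578 pm
- λ_C = h/(m_e·c) ≈ 2.42631024 pm

cos θ = 1 - 3.8578/2.42631024
cos θ = 1 - 1.589986
cos θ = -0.589986

θ = arccos(-0.589986)
θ = 126.16°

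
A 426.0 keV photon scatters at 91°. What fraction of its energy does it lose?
0.4589 (or 45.89%)

Calculate initial and final photon energies:

Initial: E₀ = 426.0 keV → λ₀ = 2.9104 pm
Compton shift: Δλ = 2.4687 pm
Final wavelength: λ' = 5.3791 pm
Final energy: E' = 230.4932 keV

Fractional energy loss:
(E₀ - E')/E₀ = (426.0000 - 230.4932)/426.0000
= 195.5068/426.0000
= 0.4589
= 45.89%

(Intermediate values are shown rounded; full precision is carried through to the final answer.)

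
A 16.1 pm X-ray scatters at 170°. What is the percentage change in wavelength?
29.9115%

Calculate the Compton shift:
Δλ = λ_C(1 - cos(170°))
Δλ = 2.4263 × (1 - cos(170°))
Δλ = 2.4263 × 1.9848
Δλ = 4.8158 pm

Percentage change:
(Δλ/λ₀) × 100 = (4.8158/16.1) × 100
= 29.9115%

(Intermediate values are shown rounded; full precision is carried through to the final answer.)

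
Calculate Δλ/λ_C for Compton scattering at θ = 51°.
0.3707 λ_C

The Compton shift formula is:
Δλ = λ_C(1 - cos θ)

Dividing both sides by λ_C:
Δλ/λ_C = 1 - cos θ

For θ = 51°:
Δλ/λ_C = 1 - cos(51°)
Δλ/λ_C = 1 - 0.6293
Δλ/λ_C = 0.3707

This means the shift is 0.3707 × λ_C = 0.8994 pm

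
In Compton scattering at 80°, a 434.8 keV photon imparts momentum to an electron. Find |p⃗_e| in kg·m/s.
2.4819e-22 kg·m/s

The electron is initially at rest, so by conservation of momentum:
p⃗_e = p⃗₀ − p⃗'  (incident photon momentum minus scattered photon momentum)

Photon momentum magnitudes (p = h/λ = E/c):
λ₀ = hc/E₀ = 2.8515 pm → p₀ = h/λ₀ = 2.3237e-22 kg·m/s
Δλ = λ_C(1 − cos 80°) = 2.0050 pm
λ' = 4.8565 pm → p' = h/λ' = 1.3644e-22 kg·m/s

The scattered photon makes angle θ = 80° with the incident direction, so by the law of cosines:
|p⃗_e|² = p₀² + p'² − 2p₀p'cos θ
|p⃗_e|² = (2.3237e-22)² + (1.3644e-22)² − 2·2.3237e-22·1.3644e-22·cos(80°)
|p⃗_e| = 2.4819e-22 kg·m/s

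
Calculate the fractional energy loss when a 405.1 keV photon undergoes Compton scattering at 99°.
0.4783 (or 47.83%)

Calculate initial and final photon energies:

Initial: E₀ = 405.1 keV → λ₀ = 3.0606 pm
Compton shift: Δλ = 2.8059 pm
Final wavelength: λ' = 5.8665 pm
Final energy: E' = 211.3445 keV

Fractional energy loss:
(E₀ - E')/E₀ = (405.1000 - 211.3445)/405.1000
= 193.7555/405.1000
= 0.4783
= 47.83%

(Intermediate values are shown rounded; full precision is carried through to the final answer.)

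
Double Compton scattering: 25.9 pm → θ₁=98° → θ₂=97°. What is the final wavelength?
31.3860 pm

Apply Compton shift twice:

First scattering at θ₁ = 98°:
Δλ₁ = λ_C(1 - cos(98°))
Δλ₁ = 2.4263 × 1.1392
Δλ₁ = 2.7640 pm

After first scattering:
λ₁ = 25.9 + 2.7640 = 28.6640 pm

Second scattering at θ₂ = 97°:
Δλ₂ = λ_C(1 - cos(97°))
Δλ₂ = 2.4263 × 1.1219
Δλ₂ = 2.7220 pm

Final wavelength:
λ₂ = 28.6640 + 2.7220 = 31.3860 pm

Total shift: Δλ_total = 2.7640 + 2.7220 = 5.4860 pm

(Intermediate values are shown rounded; full precision is carried through to the final answer.)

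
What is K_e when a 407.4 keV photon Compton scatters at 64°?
126.0008 keV

By energy conservation: K_e = E_initial - E_final

First find the scattered photon energy:
Initial wavelength: λ = hc/E = 3.0433 pm
Compton shift: Δλ = λ_C(1 - cos(64°)) = 1.3627 pm
Final wavelength: λ' = 3.0433 + 1.3627 = 4.4060 pm
Final photon energy: E' = hc/λ' = 281.3992 keV

Electron kinetic energy:
K_e = E - E' = 407.4000 - 281.3992 = 126.0008 keV

(Intermediate values are shown rounded; full precision is carried through to the final answer.)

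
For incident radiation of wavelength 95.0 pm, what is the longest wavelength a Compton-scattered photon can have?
99.8526 pm (at θ = 180°)

The Compton shift is Δλ = λ_C(1 − cos θ).

Since cos θ ranges from −1 to 1, the factor (1 − cos θ) ranges from 0 to 2; the maximum shift occurs at θ = 180° (backscattering):
Δλ_max = 2λ_C = 2 × 2.4263 pm = 4.8526 pm

Maximum scattered wavelength:
λ'_max = λ₀ + Δλ_max = 95.0 + 4.8526 = 99.8526 pm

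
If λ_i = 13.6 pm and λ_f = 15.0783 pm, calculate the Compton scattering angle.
67.00°

First find the wavelength shift:
Δλ = λ' - λ = 15.0783 - 13.6 = 1.4783 pm

Using Δλ = λ_C(1 - cos θ), with λ_C = h/(m_e·c) ≈ 2.42631024 pm:
cos θ = 1 - Δλ/λ_C
cos θ = 1 - 1.4783/2.42631024
cos θ = 0.390721

θ = arccos(0.390721)
θ = 67.00°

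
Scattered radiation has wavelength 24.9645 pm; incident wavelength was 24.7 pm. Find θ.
27.00°

First find the wavelength shift:
Δλ = λ' - λ = 24.9645 - 24.7 = 0.2645 pm

Using Δλ = λ_C(1 - cos θ), with λ_C = h/(m_e·c) ≈ 2.42631024 pm:
cos θ = 1 - Δλ/λ_C
cos θ = 1 - 0.2645/2.42631024
cos θ = 0.890987

θ = arccos(0.890987)
θ = 27.00°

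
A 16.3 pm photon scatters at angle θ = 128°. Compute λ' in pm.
20.2201 pm

Using the Compton scattering formula:
λ' = λ + Δλ = λ + λ_C(1 - cos θ)

Given:
- Initial wavelength λ = 16.3 pm
- Scattering angle θ = 128°
- Compton wavelength λ_C ≈ 2.4263 pm

Calculate the shift:
Δλ = 2.4263 × (1 - cos(128°))
Δλ = 2.4263 × 1.6157
Δλ = 3.9201 pm

Final wavelength:
λ' = 16.3 + 3.9201 = 20.2201 pm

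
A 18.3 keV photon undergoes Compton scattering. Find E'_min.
17.0769 keV (at θ = 180°)

The scattered photon has minimum energy when its wavelength is maximum, i.e., when the Compton shift Δλ = λ_C(1 − cos θ) is maximum. This occurs at θ = 180° (backscattering), giving Δλ_max = 2λ_C = 4.8526 pm.

Initial wavelength: λ₀ = hc/E₀ = 67.7509 pm
Maximum final wavelength: λ'_max = λ₀ + 2λ_C = 67.7509 + 4.8526 = 72.6035 pm
Minimum final energy: E'_min = hc/λ'_max = 17.0769 keV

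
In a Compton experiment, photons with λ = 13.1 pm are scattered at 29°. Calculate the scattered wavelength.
13.4042 pm

Using the Compton scattering formula:
λ' = λ + Δλ = λ + λ_C(1 - cos θ)

Given:
- Initial wavelength λ = 13.1 pm
- Scattering angle θ = 29°
- Compton wavelength λ_C ≈ 2.4263 pm

Calculate the shift:
Δλ = 2.4263 × (1 - cos(29°))
Δλ = 2.4263 × 0.1254
Δλ = 0.3042 pm

Final wavelength:
λ' = 13.1 + 0.3042 = 13.4042 pm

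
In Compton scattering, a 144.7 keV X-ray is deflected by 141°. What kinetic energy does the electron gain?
48.4410 keV

By energy conservation: K_e = E_initial - E_final

First find the scattered photon energy:
Initial wavelength: λ = hc/E = 8.5684 pm
Compton shift: Δλ = λ_C(1 - cos(141°)) = 4.3119 pm
Final wavelength: λ' = 8.5684 + 4.3119 = 12.8803 pm
Final photon energy: E' = hc/λ' = 96.2590 keV

Electron kinetic energy:
K_e = E - E' = 144.7000 - 96.2590 = 48.4410 keV

(Intermediate values are shown rounded; full precision is carried through to the final answer.)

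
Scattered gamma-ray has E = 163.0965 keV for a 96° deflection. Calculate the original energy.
251.8999 keV

Convert final energy to wavelength (hc ≈ 1239.842 keV·pm):
λ' = hc/E' = 1239.842 / 163.0965 = 7.6019 pm

Calculate the Compton shift:
Δλ = λ_C(1 - cos(96°))
Δλ = 2.4263 × (1 - cos(96°))
Δλ = 2.6799 pm

Initial wavelength:
λ = λ' - Δλ = 7.6019 - 2.6799 = 4.9220 pm

Initial energy:
E = hc/λ = 1239.842 / 4.9220 = 251.8999 keV

(Intermediate values are shown rounded; full precision is carried through to the final answer.)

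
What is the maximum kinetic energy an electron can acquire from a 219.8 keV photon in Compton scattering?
101.6455 keV

Maximum energy transfer occurs at θ = 180° (backscattering).

Initial photon: E₀ = 219.8 keV → λ₀ = 5.6408 pm

Maximum Compton shift (at 180°):
Δλ_max = 2λ_C = 2 × 2.4263 = 4.8526 pm

Final wavelength:
λ' = 5.6408 + 4.8526 = 10.4934 pm

Minimum photon energy (maximum energy to electron):
E'_min = hc/λ' = 118.1545 keV

Maximum electron kinetic energy:
K_max = E₀ - E'_min = 219.8000 - 118.1545 = 101.6455 keV

(Intermediate values are shown rounded; full precision is carried through to the final answer.)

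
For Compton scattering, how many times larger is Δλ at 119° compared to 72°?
119° produces the larger shift by a factor of 2.149

Calculate both shifts using Δλ = λ_C(1 - cos θ):

For θ₁ = 72°:
Δλ₁ = 2.4263 × (1 - cos(72°))
Δλ₁ = 2.4263 × 0.6910
Δλ₁ = 1.6765 pm

For θ₂ = 119°:
Δλ₂ = 2.4263 × (1 - cos(119°))
Δλ₂ = 2.4263 × 1.4848
Δλ₂ = 3.6026 pm

The 119° angle produces the larger shift.
Ratio: 3.6026/1.6765 = 2.149

(Intermediate values are shown rounded; full precision is carried through to the final answer.)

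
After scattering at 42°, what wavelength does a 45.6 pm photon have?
46.2232 pm

Using the Compton scattering formula:
λ' = λ + Δλ = λ + λ_C(1 - cos θ)

Given:
- Initial wavelength λ = 45.6 pm
- Scattering angle θ = 42°
- Compton wavelength λ_C ≈ 2.4263 pm

Calculate the shift:
Δλ = 2.4263 × (1 - cos(42°))
Δλ = 2.4263 × 0.2569
Δλ = 0.6232 pm

Final wavelength:
λ' = 45.6 + 0.6232 = 46.2232 pm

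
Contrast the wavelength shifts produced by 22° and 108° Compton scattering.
108° produces the larger shift by a factor of 17.977

Calculate both shifts using Δλ = λ_C(1 - cos θ):

For θ₁ = 22°:
Δλ₁ = 2.4263 × (1 - cos(22°))
Δλ₁ = 2.4263 × 0.0728
Δλ₁ = 0.1767 pm

For θ₂ = 108°:
Δλ₂ = 2.4263 × (1 - cos(108°))
Δλ₂ = 2.4263 × 1.3090
Δλ₂ = 3.1761 pm

The 108° angle produces the larger shift.
Ratio: 3.1761/0.1767 = 17.977

(Intermediate values are shown rounded; full precision is carried through to the final answer.)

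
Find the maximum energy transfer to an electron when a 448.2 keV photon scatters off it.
285.4674 keV

Maximum energy transfer occurs at θ = 180° (backscattering).

Initial photon: E₀ = 448.2 keV → λ₀ = 2.7663 pm

Maximum Compton shift (at 180°):
Δλ_max = 2λ_C = 2 × 2.4263 = 4.8526 pm

Final wavelength:
λ' = 2.7663 + 4.8526 = 7.6189 pm

Minimum photon energy (maximum energy to electron):
E'_min = hc/λ' = 162.7326 keV

Maximum electron kinetic energy:
K_max = E₀ - E'_min = 448.2000 - 162.7326 = 285.4674 keV

(Intermediate values are shown rounded; full precision is carried through to the final answer.)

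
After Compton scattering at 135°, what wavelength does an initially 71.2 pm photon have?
75.3420 pm

Using the Compton formula: λ' = λ + λ_C(1 − cos θ)

For θ = 135°, cos θ = -√2/2 (exact) ≈ -0.7071, so:
1 − cos 135° = 1 − (-√2/2) ≈ 1.7071

Δλ = λ_C × 1.7071 = 2.4263 × 1.7071 = 4.1420 pm

λ' = 71.2 + 4.1420 = 75.3420 pm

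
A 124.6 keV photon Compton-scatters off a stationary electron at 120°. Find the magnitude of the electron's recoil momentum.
1.0029e-22 kg·m/s

The electron is initially at rest, so by conservation of momentum:
p⃗_e = p⃗₀ − p⃗'  (incident photon momentum minus scattered photon momentum)

Photon momentum magnitudes (p = h/λ = E/c):
λ₀ = hc/E₀ = 9.9506 pm → p₀ = h/λ₀ = 6.6590e-23 kg·m/s
Δλ = λ_C(1 − cos 120°) = 3.6395 pm
λ' = 13.5900 pm → p' = h/λ' = 4.8757e-23 kg·m/s

The scattered photon makes angle θ = 120° with the incident direction, so by the law of cosines:
|p⃗_e|² = p₀² + p'² − 2p₀p'cos θ
|p⃗_e|² = (6.6590e-23)² + (4.8757e-23)² − 2·6.6590e-23·4.8757e-23·cos(120°)
|p⃗_e| = 1.0029e-22 kg·m/s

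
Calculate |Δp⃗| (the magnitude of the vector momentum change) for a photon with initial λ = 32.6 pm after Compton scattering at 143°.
3.6282e-23 kg·m/s

Photon momentum magnitude is p = h/λ.

Initial momentum:
p₀ = h/λ = 6.6261e-34/3.2600e-11 = 2.0325e-23 kg·m/s

After scattering:
λ' = λ + Δλ = 32.6 + 4.3640 = 36.9640 pm
p' = h/λ' = 6.6261e-34/3.6964e-11 = 1.7926e-23 kg·m/s

Momentum is a vector; the scattered photon's direction makes angle θ = 143° with the incident direction. The magnitude of the vector change Δp⃗ = p⃗₀ − p⃗' is found from the law of cosines:
|Δp⃗|² = p₀² + p'² − 2p₀p'cos θ
|Δp⃗|² = (2.0325e-23)² + (1.7926e-23)² − 2·2.0325e-23·1.7926e-23·cos(143°)
|Δp⃗| = 3.6282e-23 kg·m/s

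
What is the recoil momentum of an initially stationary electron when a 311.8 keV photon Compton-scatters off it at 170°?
2.4121e-22 kg·m/s

The electron is initially at rest, so by conservation of momentum:
p⃗_e = p⃗₀ − p⃗'  (incident photon momentum minus scattered photon momentum)

Photon momentum magnitudes (p = h/λ = E/c):
λ₀ = hc/E₀ = 3.9764 pm → p₀ = h/λ₀ = 1.6663e-22 kg·m/s
Δλ = λ_C(1 − cos 170°) = 4.8158 pm
λ' = 8.7922 pm → p' = h/λ' = 7.5363e-23 kg·m/s

The scattered photon makes angle θ = 170° with the incident direction, so by the law of cosines:
|p⃗_e|² = p₀² + p'² − 2p₀p'cos θ
|p⃗_e|² = (1.6663e-22)² + (7.5363e-23)² − 2·1.6663e-22·7.5363e-23·cos(170°)
|p⃗_e| = 2.4121e-22 kg·m/s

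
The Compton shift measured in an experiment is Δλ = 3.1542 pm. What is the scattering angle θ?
107.46°

From the Compton formula Δλ = λ_C(1 - cos θ), we can solve for θ:

cos θ = 1 - Δλ/λ_C

Given:
- Δλ = 3.1542 pm
- λ_C = h/(m_e·c) ≈ 2.42631024 pm

cos θ = 1 - 3.1542/2.42631024
cos θ = 1 - 1.299999
cos θ = -0.299999

θ = arccos(-0.299999)
θ = 107.46°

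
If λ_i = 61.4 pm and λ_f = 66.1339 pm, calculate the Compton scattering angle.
162.00°

First find the wavelength shift:
Δλ = λ' - λ = 66.1339 - 61.4 = 4.7339 pm

Using Δλ = λ_C(1 - cos θ), with λ_C = h/(m_e·c) ≈ 2.42631024 pm:
cos θ = 1 - Δλ/λ_C
cos θ = 1 - 4.7339/2.42631024
cos θ = -0.951070

θ = arccos(-0.951070)
θ = 162.00°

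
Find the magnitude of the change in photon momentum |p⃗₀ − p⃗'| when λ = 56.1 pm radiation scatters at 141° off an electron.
2.1475e-23 kg·m/s

Photon momentum magnitude is p = h/λ.

Initial momentum:
p₀ = h/λ = 6.6261e-34/5.6100e-11 = 1.1811e-23 kg·m/s

After scattering:
λ' = λ + Δλ = 56.1 + 4.3119 = 60.4119 pm
p' = h/λ' = 6.6261e-34/6.0412e-11 = 1.0968e-23 kg·m/s

Momentum is a vector; the scattered photon's direction makes angle θ = 141° with the incident direction. The magnitude of the vector change Δp⃗ = p⃗₀ − p⃗' is found from the law of cosines:
|Δp⃗|² = p₀² + p'² − 2p₀p'cos θ
|Δp⃗|² = (1.1811e-23)² + (1.0968e-23)² − 2·1.1811e-23·1.0968e-23·cos(141°)
|Δp⃗| = 2.1475e-23 kg·m/s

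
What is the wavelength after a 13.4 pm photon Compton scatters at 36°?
13.8634 pm

Using the Compton scattering formula:
λ' = λ + Δλ = λ + λ_C(1 - cos θ)

Given:
- Initial wavelength λ = 13.4 pm
- Scattering angle θ = 36°
- Compton wavelength λ_C ≈ 2.4263 pm

Calculate the shift:
Δλ = 2.4263 × (1 - cos(36°))
Δλ = 2.4263 × 0.1910
Δλ = 0.4634 pm

Final wavelength:
λ' = 13.4 + 0.4634 = 13.8634 pm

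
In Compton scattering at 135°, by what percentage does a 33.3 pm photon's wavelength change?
12.4384%

Calculate the Compton shift:
Δλ = λ_C(1 - cos(135°))
Δλ = 2.4263 × (1 - cos(135°))
Δλ = 2.4263 × 1.7071
Δλ = 4.1420 pm

Percentage change:
(Δλ/λ₀) × 100 = (4.1420/33.3) × 100
= 12.4384%

(Intermediate values are shown rounded; full precision is carried through to the final answer.)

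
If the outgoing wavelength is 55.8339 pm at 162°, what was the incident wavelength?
51.1000 pm

From λ' = λ + Δλ, we have λ = λ' - Δλ

First calculate the Compton shift:
Δλ = λ_C(1 - cos θ)
Δλ = 2.4263 × (1 - cos(162°))
Δλ = 2.4263 × 1.9511
Δλ = 4.7339 pm

Initial wavelength:
λ = λ' - Δλ
λ = 55.8339 - 4.7339
λ = 51.1000 pm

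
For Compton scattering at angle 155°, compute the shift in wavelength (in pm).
4.6253 pm

Using the Compton scattering formula:
Δλ = λ_C(1 - cos θ)

where λ_C = h/(m_e·c) ≈ 2.4263 pm is the Compton wavelength of an electron.

For θ = 155°:
cos(155°) = -0.9063
1 - cos(155°) = 1.9063

Δλ = 2.4263 × 1.9063
Δλ = 4.6253 pm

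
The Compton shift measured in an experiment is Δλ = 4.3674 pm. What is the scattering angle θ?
143.13°

From the Compton formula Δλ = λ_C(1 - cos θ), we can solve for θ:

cos θ = 1 - Δλ/λ_C

Given:
- Δλ = 4.3674 pm
- λ_C = h/(m_e·c) ≈ 2.42631024 pm

cos θ = 1 - 4.3674/2.42631024
cos θ = 1 - 1.800017
cos θ = -0.800017

θ = arccos(-0.800017)
θ = 143.13°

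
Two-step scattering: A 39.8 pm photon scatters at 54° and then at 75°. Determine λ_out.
42.5985 pm

Apply Compton shift twice:

First scattering at θ₁ = 54°:
Δλ₁ = λ_C(1 - cos(54°))
Δλ₁ = 2.4263 × 0.4122
Δλ₁ = 1.0002 pm

After first scattering:
λ₁ = 39.8 + 1.0002 = 40.8002 pm

Second scattering at θ₂ = 75°:
Δλ₂ = λ_C(1 - cos(75°))
Δλ₂ = 2.4263 × 0.7412
Δλ₂ = 1.7983 pm

Final wavelength:
λ₂ = 40.8002 + 1.7983 = 42.5985 pm

Total shift: Δλ_total = 1.0002 + 1.7983 = 2.7985 pm

(Intermediate values are shown rounded; full precision is carried through to the final answer.)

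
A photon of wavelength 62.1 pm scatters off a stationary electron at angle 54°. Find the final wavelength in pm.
63.1002 pm

Using the Compton scattering formula:
λ' = λ + Δλ = λ + λ_C(1 - cos θ)

Given:
- Initial wavelength λ = 62.1 pm
- Scattering angle θ = 54°
- Compton wavelength λ_C ≈ 2.4263 pm

Calculate the shift:
Δλ = 2.4263 × (1 - cos(54°))
Δλ = 2.4263 × 0.4122
Δλ = 1.0002 pm

Final wavelength:
λ' = 62.1 + 1.0002 = 63.1002 pm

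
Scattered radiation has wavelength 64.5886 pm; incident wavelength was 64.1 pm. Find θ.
37.00°

First find the wavelength shift:
Δλ = λ' - λ = 64.5886 - 64.1 = 0.4886 pm

Using Δλ = λ_C(1 - cos θ), with λ_C = h/(m_e·c) ≈ 2.42631024 pm:
cos θ = 1 - Δλ/λ_C
cos θ = 1 - 0.4886/2.42631024
cos θ = 0.798624

θ = arccos(0.798624)
θ = 37.00°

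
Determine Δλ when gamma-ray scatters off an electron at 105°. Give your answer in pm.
3.0543 pm

Using the Compton scattering formula:
Δλ = λ_C(1 - cos θ)

where λ_C = h/(m_e·c) ≈ 2.4263 pm is the Compton wavelength of an electron.

For θ = 105°:
cos(105°) = -0.2588
1 - cos(105°) = 1.2588

Δλ = 2.4263 × 1.2588
Δλ = 3.0543 pm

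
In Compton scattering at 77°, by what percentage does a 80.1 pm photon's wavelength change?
2.3477%

Calculate the Compton shift:
Δλ = λ_C(1 - cos(77°))
Δλ = 2.4263 × (1 - cos(77°))
Δλ = 2.4263 × 0.7750
Δλ = 1.8805 pm

Percentage change:
(Δλ/λ₀) × 100 = (1.8805/80.1) × 100
= 2.3477%

(Intermediate values are shown rounded; full precision is carried through to the final answer.)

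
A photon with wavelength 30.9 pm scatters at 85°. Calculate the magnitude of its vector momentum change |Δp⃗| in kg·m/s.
2.8025e-23 kg·m/s

Photon momentum magnitude is p = h/λ.

Initial momentum:
p₀ = h/λ = 6.6261e-34/3.0900e-11 = 2.1444e-23 kg·m/s

After scattering:
λ' = λ + Δλ = 30.9 + 2.2148 = 33.1148 pm
p' = h/λ' = 6.6261e-34/3.3115e-11 = 2.0009e-23 kg·m/s

Momentum is a vector; the scattered photon's direction makes angle θ = 85° with the incident direction. The magnitude of the vector change Δp⃗ = p⃗₀ − p⃗' is found from the law of cosines:
|Δp⃗|² = p₀² + p'² − 2p₀p'cos θ
|Δp⃗|² = (2.1444e-23)² + (2.0009e-23)² − 2·2.1444e-23·2.0009e-23·cos(85°)
|Δp⃗| = 2.8025e-23 kg·m/s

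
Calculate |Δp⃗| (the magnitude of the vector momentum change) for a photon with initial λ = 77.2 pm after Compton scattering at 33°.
4.8633e-24 kg·m/s

Photon momentum magnitude is p = h/λ.

Initial momentum:
p₀ = h/λ = 6.6261e-34/7.7200e-11 = 8.5830e-24 kg·m/s

After scattering:
λ' = λ + Δλ = 77.2 + 0.3914 = 77.5914 pm
p' = h/λ' = 6.6261e-34/7.7591e-11 = 8.5397e-24 kg·m/s

Momentum is a vector; the scattered photon's direction makes angle θ = 33° with the incident direction. The magnitude of the vector change Δp⃗ = p⃗₀ − p⃗' is found from the law of cosines:
|Δp⃗|² = p₀² + p'² − 2p₀p'cos θ
|Δp⃗|² = (8.5830e-24)² + (8.5397e-24)² − 2·8.5830e-24·8.5397e-24·cos(33°)
|Δp⃗| = 4.8633e-24 kg·m/s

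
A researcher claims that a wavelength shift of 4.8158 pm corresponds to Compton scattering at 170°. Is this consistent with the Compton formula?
Yes, consistent

Calculate the expected shift for θ = 170°:

Δλ_expected = λ_C(1 - cos(170°))
Δλ_expected = 2.4263 × (1 - cos(170°))
Δλ_expected = 2.4263 × 1.9848
Δλ_expected = 4.8158 pm

Given shift: 4.8158 pm
Expected shift: 4.8158 pm
Difference: 0.0000 pm

The values match. This is consistent with Compton scattering at the stated angle.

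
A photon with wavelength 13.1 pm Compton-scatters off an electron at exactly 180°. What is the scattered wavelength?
17.9526 pm

Using the Compton formula: λ' = λ + λ_C(1 − cos θ)

For θ = 180°, cos θ = -1 (exact) = -1.0000, so:
1 − cos 180° = 1 − (-1) = 2.0000

Δλ = λ_C × 2.0000 = 2.4263 × 2.0000 = 4.8526 pm

λ' = 13.1 + 4.8526 = 17.9526 pm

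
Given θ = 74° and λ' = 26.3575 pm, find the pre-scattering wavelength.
24.6000 pm

From λ' = λ + Δλ, we have λ = λ' - Δλ

First calculate the Compton shift:
Δλ = λ_C(1 - cos θ)
Δλ = 2.4263 × (1 - cos(74°))
Δλ = 2.4263 × 0.7244
Δλ = 1.7575 pm

Initial wavelength:
λ = λ' - Δλ
λ = 26.3575 - 1.7575
λ = 24.6000 pm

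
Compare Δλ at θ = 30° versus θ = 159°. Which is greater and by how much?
159° produces the larger shift by a factor of 14.432

Calculate both shifts using Δλ = λ_C(1 - cos θ):

For θ₁ = 30°:
Δλ₁ = 2.4263 × (1 - cos(30°))
Δλ₁ = 2.4263 × 0.1340
Δλ₁ = 0.3251 pm

For θ₂ = 159°:
Δλ₂ = 2.4263 × (1 - cos(159°))
Δλ₂ = 2.4263 × 1.9336
Δλ₂ = 4.6915 pm

The 159° angle produces the larger shift.
Ratio: 4.6915/0.3251 = 14.432

(Intermediate values are shown rounded; full precision is carried through to the final answer.)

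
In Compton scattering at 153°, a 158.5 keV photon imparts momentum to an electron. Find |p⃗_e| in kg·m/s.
1.3448e-22 kg·m/s

The electron is initially at rest, so by conservation of momentum:
p⃗_e = p⃗₀ − p⃗'  (incident photon momentum minus scattered photon momentum)

Photon momentum magnitudes (p = h/λ = E/c):
λ₀ = hc/E₀ = 7.8223 pm → p₀ = h/λ₀ = 8.4707e-23 kg·m/s
Δλ = λ_C(1 − cos 153°) = 4.5882 pm
λ' = 12.4105 pm → p' = h/λ' = 5.3391e-23 kg·m/s

The scattered photon makes angle θ = 153° with the incident direction, so by the law of cosines:
|p⃗_e|² = p₀² + p'² − 2p₀p'cos θ
|p⃗_e|² = (8.4707e-23)² + (5.3391e-23)² − 2·8.4707e-23·5.3391e-23·cos(153°)
|p⃗_e| = 1.3448e-22 kg·m/s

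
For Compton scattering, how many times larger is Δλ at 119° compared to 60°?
119° produces the larger shift by a factor of 2.970

Calculate both shifts using Δλ = λ_C(1 - cos θ):

For θ₁ = 60°:
Δλ₁ = 2.4263 × (1 - cos(60°))
Δλ₁ = 2.4263 × 0.5000
Δλ₁ = 1.2132 pm

For θ₂ = 119°:
Δλ₂ = 2.4263 × (1 - cos(119°))
Δλ₂ = 2.4263 × 1.4848
Δλ₂ = 3.6026 pm

The 119° angle produces the larger shift.
Ratio: 3.6026/1.2132 = 2.970

(Intermediate values are shown rounded; full precision is carried through to the final answer.)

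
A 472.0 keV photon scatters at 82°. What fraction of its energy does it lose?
0.4429 (or 44.29%)

Calculate initial and final photon energies:

Initial: E₀ = 472.0 keV → λ₀ = 2.6268 pm
Compton shift: Δλ = 2.0886 pm
Final wavelength: λ' = 4.7154 pm
Final energy: E' = 262.9337 keV

Fractional energy loss:
(E₀ - E')/E₀ = (472.0000 - 262.9337)/472.0000
= 209.0663/472.0000
= 0.4429
= 44.29%

(Intermediate values are shown rounded; full precision is carried through to the final answer.)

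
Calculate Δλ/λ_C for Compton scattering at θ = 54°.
0.4122 λ_C

The Compton shift formula is:
Δλ = λ_C(1 - cos θ)

Dividing both sides by λ_C:
Δλ/λ_C = 1 - cos θ

For θ = 54°:
Δλ/λ_C = 1 - cos(54°)
Δλ/λ_C = 1 - 0.5878
Δλ/λ_C = 0.4122

This means the shift is 0.4122 × λ_C = 1.0002 pm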